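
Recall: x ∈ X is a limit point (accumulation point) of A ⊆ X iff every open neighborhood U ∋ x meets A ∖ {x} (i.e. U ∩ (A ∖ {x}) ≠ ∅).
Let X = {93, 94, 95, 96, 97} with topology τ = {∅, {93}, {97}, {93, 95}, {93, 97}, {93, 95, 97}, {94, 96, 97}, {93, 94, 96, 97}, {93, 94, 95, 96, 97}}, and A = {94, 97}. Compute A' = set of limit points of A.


A' = {94, 96}

For each x ∈ X, list the open sets U ∈ τ with x ∈ U, then check whether U ∩ (A ∖ {x}) ≠ ∅ for every such U.
  x = 93: open {93} ∋ x has {93} ∩ (A ∖ {93}) = ∅, so x is NOT a limit point.
  x = 94: opens ∋ x are {94, 96, 97}, {93, 94, 96, 97}, {93, 94, 95, 96, 97}; each meets A ∖ {94}, so x IS a limit point.
  x = 95: open {93, 95} ∋ x has {93, 95} ∩ (A ∖ {95}) = ∅, so x is NOT a limit point.
  x = 96: opens ∋ x are {94, 96, 97}, {93, 94, 96, 97}, {93, 94, 95, 96, 97}; each meets A ∖ {96}, so x IS a limit point.
  x = 97: open {97} ∋ x has {97} ∩ (A ∖ {97}) = ∅, so x is NOT a limit point.
Collecting: A' = {94, 96}.


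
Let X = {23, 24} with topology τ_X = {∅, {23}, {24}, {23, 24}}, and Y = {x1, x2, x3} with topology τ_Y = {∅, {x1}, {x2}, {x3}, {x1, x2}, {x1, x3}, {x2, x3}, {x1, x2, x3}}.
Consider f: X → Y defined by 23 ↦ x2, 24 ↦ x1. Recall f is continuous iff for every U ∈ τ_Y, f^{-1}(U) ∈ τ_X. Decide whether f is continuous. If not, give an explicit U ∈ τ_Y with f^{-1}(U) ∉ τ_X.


f IS continuous.

Compute f^{-1}(U) for each U ∈ τ_Y:
  U = ∅: f^{-1}(U) = ∅ ∈ τ_X ✓.
  U = {x1}: f^{-1}(U) = {24} ∈ τ_X ✓.
  U = {x2}: f^{-1}(U) = {23} ∈ τ_X ✓.
  U = {x3}: f^{-1}(U) = ∅ ∈ τ_X ✓.
  U = {x1, x2}: f^{-1}(U) = {23, 24} ∈ τ_X ✓.
  U = {x1, x3}: f^{-1}(U) = {24} ∈ τ_X ✓.
  U = {x2, x3}: f^{-1}(U) = {23} ∈ τ_X ✓.
  U = {x1, x2, x3}: f^{-1}(U) = {23, 24} ∈ τ_X ✓.
Every preimage lies in τ_X, so f IS continuous.


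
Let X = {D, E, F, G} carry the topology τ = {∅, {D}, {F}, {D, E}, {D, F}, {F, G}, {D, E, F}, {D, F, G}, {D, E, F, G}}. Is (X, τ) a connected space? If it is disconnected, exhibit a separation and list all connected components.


(X, τ) is disconnected; components = [{D, E}, {F, G}].

Find clopen sets (U ∈ τ with X ∖ U ∈ τ):
  U = ∅, X ∖ U = {D, E, F, G} — both open, so U is clopen.
  U = {D, E}, X ∖ U = {F, G} — both open, so U is clopen.
  U = {F, G}, X ∖ U = {D, E} — both open, so U is clopen.
  U = {D, E, F, G}, X ∖ U = ∅ — both open, so U is clopen.
Nontrivial clopen(s) exist: e.g. {D, E}. So (X, τ) is disconnected.
Compute connected components by grouping points that agree on all clopens:
  component: {D, E}
  component: {F, G}


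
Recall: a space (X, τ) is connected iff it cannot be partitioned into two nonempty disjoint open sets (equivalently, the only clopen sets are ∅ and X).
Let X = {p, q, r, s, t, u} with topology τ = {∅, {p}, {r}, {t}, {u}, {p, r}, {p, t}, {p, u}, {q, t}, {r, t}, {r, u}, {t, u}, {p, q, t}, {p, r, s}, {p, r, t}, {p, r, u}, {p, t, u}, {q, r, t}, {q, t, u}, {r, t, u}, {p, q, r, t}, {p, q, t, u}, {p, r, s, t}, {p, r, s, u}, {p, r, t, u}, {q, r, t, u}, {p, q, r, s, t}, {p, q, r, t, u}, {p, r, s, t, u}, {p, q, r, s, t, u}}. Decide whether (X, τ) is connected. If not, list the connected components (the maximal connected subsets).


(X, τ) is disconnected; components = [{u}, {q, t}, {p, r, s}].

Find clopen sets (U ∈ τ with X ∖ U ∈ τ):
  U = ∅, X ∖ U = {p, q, r, s, t, u} — both open, so U is clopen.
  U = {u}, X ∖ U = {p, q, r, s, t} — both open, so U is clopen.
  U = {q, t}, X ∖ U = {p, r, s, u} — both open, so U is clopen.
  U = {p, r, s}, X ∖ U = {q, t, u} — both open, so U is clopen.
  U = {q, t, u}, X ∖ U = {p, r, s} — both open, so U is clopen.
  U = {p, r, s, u}, X ∖ U = {q, t} — both open, so U is clopen.
  U = {p, q, r, s, t}, X ∖ U = {u} — both open, so U is clopen.
  U = {p, q, r, s, t, u}, X ∖ U = ∅ — both open, so U is clopen.
Nontrivial clopen(s) exist: e.g. {q, t, u}. So (X, τ) is disconnected.
Compute connected components by grouping points that agree on all clopens:
  component: {u}
  component: {q, t}
  component: {p, r, s}


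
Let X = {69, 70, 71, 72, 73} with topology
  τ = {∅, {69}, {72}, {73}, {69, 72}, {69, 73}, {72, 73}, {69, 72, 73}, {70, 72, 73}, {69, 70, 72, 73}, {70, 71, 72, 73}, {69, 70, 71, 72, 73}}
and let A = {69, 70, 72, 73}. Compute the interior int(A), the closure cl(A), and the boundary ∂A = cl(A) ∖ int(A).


int(A) = {69, 70, 72, 73}, cl(A) = {69, 70, 71, 72, 73}, ∂A = {71}.

Closed sets in (X, τ) are complements of opens:
  closed(X, τ) = {∅, {69}, {71}, {69, 71}, {70, 71}, {69, 70, 71}, {70, 71, 72}, {70, 71, 73}, {69, 70, 71, 72}, {69, 70, 71, 73}, {70, 71, 72, 73}, {69, 70, 71, 72, 73}}.
int(A) = ⋃ {U ∈ τ : U ⊆ A}. Opens contained in A: ∅, {69}, {72}, {73}, {69, 72}, {69, 73}, {72, 73}, {69, 72, 73}, {70, 72, 73}, {69, 70, 72, 73}.
Taking the union of these: int(A) = {69, 70, 72, 73}.
cl(A) = ⋂ {C closed : A ⊆ C}. Closed sets containing A: {69, 70, 71, 72, 73}.
Intersecting these: cl(A) = {69, 70, 71, 72, 73}.
∂A = cl(A) ∖ int(A) = {69, 70, 71, 72, 73} ∖ {69, 70, 72, 73} = {71}.


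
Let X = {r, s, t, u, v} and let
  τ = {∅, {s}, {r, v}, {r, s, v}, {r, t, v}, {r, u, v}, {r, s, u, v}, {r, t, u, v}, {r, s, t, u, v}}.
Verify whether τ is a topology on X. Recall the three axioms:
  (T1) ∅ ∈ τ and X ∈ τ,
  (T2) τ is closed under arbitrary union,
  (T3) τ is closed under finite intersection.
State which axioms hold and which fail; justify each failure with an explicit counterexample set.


τ is NOT a topology on X.

Axiom (T1): ∅ ∈ τ? Yes; X ∈ τ? Yes.
Axiom (T2/T3): check pairwise unions and intersections of members of τ.
Counterexample for (T2): {s} ∪ {r, t, v} = {r, s, t, v} ∉ τ. Therefore τ is NOT a topology.


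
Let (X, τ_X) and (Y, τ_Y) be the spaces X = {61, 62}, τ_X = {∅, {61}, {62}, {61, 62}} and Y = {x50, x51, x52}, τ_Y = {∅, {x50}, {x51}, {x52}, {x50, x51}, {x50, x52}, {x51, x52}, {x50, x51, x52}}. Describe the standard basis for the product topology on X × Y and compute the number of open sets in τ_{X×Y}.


Basis B = {∅ × ∅, {61} × {x50}, {61} × {x51}, {61} × {x52}, {62} × {x50}, {62} × {x51}, {62} × {x52}, {61} × {x50, x51}, {61} × {x50, x52}, {61, 62} × {x50}, {61} × {x51, x52}, {61, 62} × {x51}, {61, 62} × {x52}, {62} × {x50, x51}, {62} × {x50, x52}, {62} × {x51, x52}, {61} × {x50, x51, x52}, {62} × {x50, x51, x52}, {61, 62} × {x50, x51}, {61, 62} × {x50, x52}, {61, 62} × {x51, x52}, {61, 62} × {x50, x51, x52}}; |τ_{X×Y}| = 64.

Enumerate products U × V with U ∈ τ_X, V ∈ τ_Y (deduplicated):
  ∅ × ∅ = {} (∅)
  {61} × {x50} = {(61,x50)}
  {61} × {x51} = {(61,x51)}
  {61} × {x52} = {(61,x52)}
  {62} × {x50} = {(62,x50)}
  {62} × {x51} = {(62,x51)}
  {62} × {x52} = {(62,x52)}
  {61} × {x50, x51} = {(61,x50), (61,x51)}
  {61} × {x50, x52} = {(61,x50), (61,x52)}
  {61, 62} × {x50} = {(61,x50), (62,x50)}
  {61} × {x51, x52} = {(61,x51), (61,x52)}
  {61, 62} × {x51} = {(61,x51), (62,x51)}
  {61, 62} × {x52} = {(61,x52), (62,x52)}
  {62} × {x50, x51} = {(62,x50), (62,x51)}
  {62} × {x50, x52} = {(62,x50), (62,x52)}
  {62} × {x51, x52} = {(62,x51), (62,x52)}
  {61} × {x50, x51, x52} = {(61,x50), (61,x51), (61,x52)}
  {62} × {x50, x51, x52} = {(62,x50), (62,x51), (62,x52)}
  {61, 62} × {x50, x51} = {(61,x50), (61,x51), (62,x50), (62,x51)}
  {61, 62} × {x50, x52} = {(61,x50), (61,x52), (62,x50), (62,x52)}
  {61, 62} × {x51, x52} = {(61,x51), (61,x52), (62,x51), (62,x52)}
  {61, 62} × {x50, x51, x52} = {(61,x50), (61,x51), (61,x52), (62,x50), (62,x51), (62,x52)}
These 22 distinct sets form the basis B.
Close under arbitrary unions to get τ_{X×Y}; counting gives |τ_{X×Y}| = 64.


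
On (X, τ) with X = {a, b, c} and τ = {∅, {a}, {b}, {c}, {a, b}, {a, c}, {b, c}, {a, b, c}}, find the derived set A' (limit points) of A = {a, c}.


A' = ∅

For each x ∈ X, list the open sets U ∈ τ with x ∈ U, then check whether U ∩ (A ∖ {x}) ≠ ∅ for every such U.
  x = a: open {a} ∋ x has {a} ∩ (A ∖ {a}) = ∅, so x is NOT a limit point.
  x = b: open {b} ∋ x has {b} ∩ (A ∖ {b}) = ∅, so x is NOT a limit point.
  x = c: open {c} ∋ x has {c} ∩ (A ∖ {c}) = ∅, so x is NOT a limit point.
Collecting: A' = ∅.


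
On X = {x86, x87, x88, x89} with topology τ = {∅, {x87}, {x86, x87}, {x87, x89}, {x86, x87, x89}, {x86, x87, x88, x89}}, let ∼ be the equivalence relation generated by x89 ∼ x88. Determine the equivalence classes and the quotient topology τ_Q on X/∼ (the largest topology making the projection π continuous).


X/∼ = {[x86], [x87], [x88=x89]}; |τ_Q| = 4.

Equivalence classes: [x86], [x87], [x88=x89].
Quotient map π: X → X/∼ sends x86 ↦ [x86], x87 ↦ [x87], x88 ↦ [x88=x89], x89 ↦ [x88=x89].
For each subset V ⊆ X/∼, compute π^{-1}(V) ⊆ X and check whether π^{-1}(V) ∈ τ. V is open in τ_Q iff π^{-1}(V) ∈ τ.
  V = {}: π^{-1}(V) = ∅ ∈ τ ✓.
  V = {[x86]}: π^{-1}(V) = {x86} ∉ τ ✗.
  V = {[x87]}: π^{-1}(V) = {x87} ∈ τ ✓.
  V = {[x86], [x87]}: π^{-1}(V) = {x86, x87} ∈ τ ✓.
  V = {[x88=x89]}: π^{-1}(V) = {x88, x89} ∉ τ ✗.
  V = {[x86], [x88=x89]}: π^{-1}(V) = {x86, x88, x89} ∉ τ ✗.
  V = {[x87], [x88=x89]}: π^{-1}(V) = {x87, x88, x89} ∉ τ ✗.
  V = {[x86], [x87], [x88=x89]}: π^{-1}(V) = {x86, x87, x88, x89} ∈ τ ✓.
Open sets in the quotient: τ_Q = {{}, {[x87]}, {[x86], [x87]}, {[x86], [x87], [x88=x89]}} (4 elements).


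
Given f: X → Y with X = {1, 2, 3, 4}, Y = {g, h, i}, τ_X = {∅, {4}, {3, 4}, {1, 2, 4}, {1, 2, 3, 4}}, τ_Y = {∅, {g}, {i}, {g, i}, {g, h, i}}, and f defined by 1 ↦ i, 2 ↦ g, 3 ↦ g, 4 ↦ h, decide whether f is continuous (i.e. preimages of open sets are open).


f is NOT continuous.

Compute f^{-1}(U) for each U ∈ τ_Y:
  U = ∅: f^{-1}(U) = ∅ ∈ τ_X ✓.
  U = {g}: f^{-1}(U) = {2, 3} ∉ τ_X ✗.
  U = {i}: f^{-1}(U) = {1} ∉ τ_X ✗.
  U = {g, i}: f^{-1}(U) = {1, 2, 3} ∉ τ_X ✗.
  U = {g, h, i}: f^{-1}(U) = {1, 2, 3, 4} ∈ τ_X ✓.
Found U = {g} with f^{-1}(U) = {2, 3} not in τ_X. Therefore f is NOT continuous.


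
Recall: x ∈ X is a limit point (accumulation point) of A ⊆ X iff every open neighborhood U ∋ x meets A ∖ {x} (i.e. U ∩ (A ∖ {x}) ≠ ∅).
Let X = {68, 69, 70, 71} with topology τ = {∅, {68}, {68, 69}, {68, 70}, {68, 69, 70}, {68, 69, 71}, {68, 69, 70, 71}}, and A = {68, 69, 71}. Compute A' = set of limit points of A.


A' = {69, 70, 71}

For each x ∈ X, list the open sets U ∈ τ with x ∈ U, then check whether U ∩ (A ∖ {x}) ≠ ∅ for every such U.
  x = 68: open {68} ∋ x has {68} ∩ (A ∖ {68}) = ∅, so x is NOT a limit point.
  x = 69: opens ∋ x are {68, 69}, {68, 69, 70}, {68, 69, 71}, {68, 69, 70, 71}; each meets A ∖ {69}, so x IS a limit point.
  x = 70: opens ∋ x are {68, 70}, {68, 69, 70}, {68, 69, 70, 71}; each meets A ∖ {70}, so x IS a limit point.
  x = 71: opens ∋ x are {68, 69, 71}, {68, 69, 70, 71}; each meets A ∖ {71}, so x IS a limit point.
Collecting: A' = {69, 70, 71}.


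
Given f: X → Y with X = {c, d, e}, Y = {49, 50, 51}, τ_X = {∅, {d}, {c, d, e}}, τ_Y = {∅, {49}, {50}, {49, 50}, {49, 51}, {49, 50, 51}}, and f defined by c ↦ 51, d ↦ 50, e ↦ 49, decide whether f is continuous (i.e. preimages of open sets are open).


f is NOT continuous.

Compute f^{-1}(U) for each U ∈ τ_Y:
  U = ∅: f^{-1}(U) = ∅ ∈ τ_X ✓.
  U = {49}: f^{-1}(U) = {e} ∉ τ_X ✗.
  U = {50}: f^{-1}(U) = {d} ∈ τ_X ✓.
  U = {49, 50}: f^{-1}(U) = {d, e} ∉ τ_X ✗.
  U = {49, 51}: f^{-1}(U) = {c, e} ∉ τ_X ✗.
  U = {49, 50, 51}: f^{-1}(U) = {c, d, e} ∈ τ_X ✓.
Found U = {49} with f^{-1}(U) = {e} not in τ_X. Therefore f is NOT continuous.


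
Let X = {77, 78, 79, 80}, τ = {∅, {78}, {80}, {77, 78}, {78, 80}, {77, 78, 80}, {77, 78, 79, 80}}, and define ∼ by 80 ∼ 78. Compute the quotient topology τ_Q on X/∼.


X/∼ = {[77], [78=80], [79]}; |τ_Q| = 4.

Equivalence classes: [77], [78=80], [79].
Quotient map π: X → X/∼ sends 77 ↦ [77], 78 ↦ [78=80], 79 ↦ [79], 80 ↦ [78=80].
For each subset V ⊆ X/∼, compute π^{-1}(V) ⊆ X and check whether π^{-1}(V) ∈ τ. V is open in τ_Q iff π^{-1}(V) ∈ τ.
  V = {}: π^{-1}(V) = ∅ ∈ τ ✓.
  V = {[77]}: π^{-1}(V) = {77} ∉ τ ✗.
  V = {[78=80]}: π^{-1}(V) = {78, 80} ∈ τ ✓.
  V = {[77], [78=80]}: π^{-1}(V) = {77, 78, 80} ∈ τ ✓.
  V = {[79]}: π^{-1}(V) = {79} ∉ τ ✗.
  V = {[77], [79]}: π^{-1}(V) = {77, 79} ∉ τ ✗.
  V = {[78=80], [79]}: π^{-1}(V) = {78, 79, 80} ∉ τ ✗.
  V = {[77], [78=80], [79]}: π^{-1}(V) = {77, 78, 79, 80} ∈ τ ✓.
Open sets in the quotient: τ_Q = {{}, {[78=80]}, {[77], [78=80]}, {[77], [78=80], [79]}} (4 elements).


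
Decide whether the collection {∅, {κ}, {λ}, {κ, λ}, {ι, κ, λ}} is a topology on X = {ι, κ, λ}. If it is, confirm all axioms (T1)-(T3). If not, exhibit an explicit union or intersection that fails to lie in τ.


τ IS a topology on X.

Axiom (T1): ∅ ∈ τ? Yes; X ∈ τ? Yes.
Axiom (T2/T3): check pairwise unions and intersections of members of τ.
All pairwise intersections and unions checked — each lies in τ. Therefore τ satisfies (T1), (T2), (T3): it IS a topology on X.


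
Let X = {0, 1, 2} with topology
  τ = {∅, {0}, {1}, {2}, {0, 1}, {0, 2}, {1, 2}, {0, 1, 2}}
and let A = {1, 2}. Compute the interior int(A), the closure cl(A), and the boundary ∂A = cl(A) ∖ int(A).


int(A) = {1, 2}, cl(A) = {1, 2}, ∂A = ∅.

Closed sets in (X, τ) are complements of opens:
  closed(X, τ) = {∅, {0}, {1}, {2}, {0, 1}, {0, 2}, {1, 2}, {0, 1, 2}}.
int(A) = ⋃ {U ∈ τ : U ⊆ A}. Opens contained in A: ∅, {1}, {2}, {1, 2}.
Taking the union of these: int(A) = {1, 2}.
cl(A) = ⋂ {C closed : A ⊆ C}. Closed sets containing A: {1, 2}, {0, 1, 2}.
Intersecting these: cl(A) = {1, 2}.
∂A = cl(A) ∖ int(A) = {1, 2} ∖ {1, 2} = ∅.


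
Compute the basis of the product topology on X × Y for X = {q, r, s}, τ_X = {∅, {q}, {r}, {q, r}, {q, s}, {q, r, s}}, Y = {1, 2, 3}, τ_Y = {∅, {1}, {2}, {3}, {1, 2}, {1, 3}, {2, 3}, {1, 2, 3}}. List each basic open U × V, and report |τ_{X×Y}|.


Basis B = {∅ × ∅, {q} × {1}, {q} × {2}, {q} × {3}, {r} × {1}, {r} × {2}, {r} × {3}, {q} × {1, 2}, {q} × {1, 3}, {q, r} × {1}, {q, s} × {1}, {q} × {2, 3}, {q, r} × {2}, {q, s} × {2}, {q, r} × {3}, {q, s} × {3}, {r} × {1, 2}, {r} × {1, 3}, {r} × {2, 3}, {q} × {1, 2, 3}, {q, r, s} × {1}, {q, r, s} × {2}, {q, r, s} × {3}, {r} × {1, 2, 3}, {q, r} × {1, 2}, {q, s} × {1, 2}, {q, r} × {1, 3}, {q, s} × {1, 3}, {q, r} × {2, 3}, {q, s} × {2, 3}, {q, r} × {1, 2, 3}, {q, s} × {1, 2, 3}, {q, r, s} × {1, 2}, {q, r, s} × {1, 3}, {q, r, s} × {2, 3}, {q, r, s} × {1, 2, 3}}; |τ_{X×Y}| = 216.

Enumerate products U × V with U ∈ τ_X, V ∈ τ_Y (deduplicated):
  ∅ × ∅ = {} (∅)
  {q} × {1} = {(q,1)}
  {q} × {2} = {(q,2)}
  {q} × {3} = {(q,3)}
  {r} × {1} = {(r,1)}
  {r} × {2} = {(r,2)}
  {r} × {3} = {(r,3)}
  {q} × {1, 2} = {(q,1), (q,2)}
  {q} × {1, 3} = {(q,1), (q,3)}
  {q, r} × {1} = {(q,1), (r,1)}
  {q, s} × {1} = {(q,1), (s,1)}
  {q} × {2, 3} = {(q,2), (q,3)}
  {q, r} × {2} = {(q,2), (r,2)}
  {q, s} × {2} = {(q,2), (s,2)}
  {q, r} × {3} = {(q,3), (r,3)}
  {q, s} × {3} = {(q,3), (s,3)}
  {r} × {1, 2} = {(r,1), (r,2)}
  {r} × {1, 3} = {(r,1), (r,3)}
  {r} × {2, 3} = {(r,2), (r,3)}
  {q} × {1, 2, 3} = {(q,1), (q,2), (q,3)}
  {q, r, s} × {1} = {(q,1), (r,1), (s,1)}
  {q, r, s} × {2} = {(q,2), (r,2), (s,2)}
  {q, r, s} × {3} = {(q,3), (r,3), (s,3)}
  {r} × {1, 2, 3} = {(r,1), (r,2), (r,3)}
  {q, r} × {1, 2} = {(q,1), (q,2), (r,1), (r,2)}
  {q, s} × {1, 2} = {(q,1), (q,2), (s,1), (s,2)}
  {q, r} × {1, 3} = {(q,1), (q,3), (r,1), (r,3)}
  {q, s} × {1, 3} = {(q,1), (q,3), (s,1), (s,3)}
  {q, r} × {2, 3} = {(q,2), (q,3), (r,2), (r,3)}
  {q, s} × {2, 3} = {(q,2), (q,3), (s,2), (s,3)}
  {q, r} × {1, 2, 3} = {(q,1), (q,2), (q,3), (r,1), (r,2), (r,3)}
  {q, s} × {1, 2, 3} = {(q,1), (q,2), (q,3), (s,1), (s,2), (s,3)}
  {q, r, s} × {1, 2} = {(q,1), (q,2), (r,1), (r,2), (s,1), (s,2)}
  {q, r, s} × {1, 3} = {(q,1), (q,3), (r,1), (r,3), (s,1), (s,3)}
  {q, r, s} × {2, 3} = {(q,2), (q,3), (r,2), (r,3), (s,2), (s,3)}
  {q, r, s} × {1, 2, 3} = {(q,1), (q,2), (q,3), (r,1), (r,2), (r,3), (s,1), (s,2), (s,3)}
These 36 distinct sets form the basis B.
Close under arbitrary unions to get τ_{X×Y}; counting gives |τ_{X×Y}| = 216.


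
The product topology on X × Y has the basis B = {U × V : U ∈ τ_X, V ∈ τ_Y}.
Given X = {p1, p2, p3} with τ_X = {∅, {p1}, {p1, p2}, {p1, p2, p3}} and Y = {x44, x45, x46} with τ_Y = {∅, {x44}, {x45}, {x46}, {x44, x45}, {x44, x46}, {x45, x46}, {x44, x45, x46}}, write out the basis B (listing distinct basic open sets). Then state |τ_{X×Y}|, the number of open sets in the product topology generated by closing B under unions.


Basis B = {∅ × ∅, {p1} × {x44}, {p1} × {x45}, {p1} × {x46}, {p1} × {x44, x45}, {p1} × {x44, x46}, {p1, p2} × {x44}, {p1} × {x45, x46}, {p1, p2} × {x45}, {p1, p2} × {x46}, {p1} × {x44, x45, x46}, {p1, p2, p3} × {x44}, {p1, p2, p3} × {x45}, {p1, p2, p3} × {x46}, {p1, p2} × {x44, x45}, {p1, p2} × {x44, x46}, {p1, p2} × {x45, x46}, {p1, p2} × {x44, x45, x46}, {p1, p2, p3} × {x44, x45}, {p1, p2, p3} × {x44, x46}, {p1, p2, p3} × {x45, x46}, {p1, p2, p3} × {x44, x45, x46}}; |τ_{X×Y}| = 64.

Enumerate products U × V with U ∈ τ_X, V ∈ τ_Y (deduplicated):
  ∅ × ∅ = {} (∅)
  {p1} × {x44} = {(p1,x44)}
  {p1} × {x45} = {(p1,x45)}
  {p1} × {x46} = {(p1,x46)}
  {p1} × {x44, x45} = {(p1,x44), (p1,x45)}
  {p1} × {x44, x46} = {(p1,x44), (p1,x46)}
  {p1, p2} × {x44} = {(p1,x44), (p2,x44)}
  {p1} × {x45, x46} = {(p1,x45), (p1,x46)}
  {p1, p2} × {x45} = {(p1,x45), (p2,x45)}
  {p1, p2} × {x46} = {(p1,x46), (p2,x46)}
  {p1} × {x44, x45, x46} = {(p1,x44), (p1,x45), (p1,x46)}
  {p1, p2, p3} × {x44} = {(p1,x44), (p2,x44), (p3,x44)}
  {p1, p2, p3} × {x45} = {(p1,x45), (p2,x45), (p3,x45)}
  {p1, p2, p3} × {x46} = {(p1,x46), (p2,x46), (p3,x46)}
  {p1, p2} × {x44, x45} = {(p1,x44), (p1,x45), (p2,x44), (p2,x45)}
  {p1, p2} × {x44, x46} = {(p1,x44), (p1,x46), (p2,x44), (p2,x46)}
  {p1, p2} × {x45, x46} = {(p1,x45), (p1,x46), (p2,x45), (p2,x46)}
  {p1, p2} × {x44, x45, x46} = {(p1,x44), (p1,x45), (p1,x46), (p2,x44), (p2,x45), (p2,x46)}
  {p1, p2, p3} × {x44, x45} = {(p1,x44), (p1,x45), (p2,x44), (p2,x45), (p3,x44), (p3,x45)}
  {p1, p2, p3} × {x44, x46} = {(p1,x44), (p1,x46), (p2,x44), (p2,x46), (p3,x44), (p3,x46)}
  {p1, p2, p3} × {x45, x46} = {(p1,x45), (p1,x46), (p2,x45), (p2,x46), (p3,x45), (p3,x46)}
  {p1, p2, p3} × {x44, x45, x46} = {(p1,x44), (p1,x45), (p1,x46), (p2,x44), (p2,x45), (p2,x46), (p3,x44), (p3,x45), (p3,x46)}
These 22 distinct sets form the basis B.
Close under arbitrary unions to get τ_{X×Y}; counting gives |τ_{X×Y}| = 64.


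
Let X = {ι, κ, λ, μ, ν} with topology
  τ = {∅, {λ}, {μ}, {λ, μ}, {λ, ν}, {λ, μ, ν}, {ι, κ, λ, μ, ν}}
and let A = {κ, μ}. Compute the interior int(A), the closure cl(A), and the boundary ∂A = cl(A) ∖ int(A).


int(A) = {μ}, cl(A) = {ι, κ, μ}, ∂A = {ι, κ}.

Closed sets in (X, τ) are complements of opens:
  closed(X, τ) = {∅, {ι, κ}, {ι, κ, μ}, {ι, κ, ν}, {ι, κ, λ, ν}, {ι, κ, μ, ν}, {ι, κ, λ, μ, ν}}.
int(A) = ⋃ {U ∈ τ : U ⊆ A}. Opens contained in A: ∅, {μ}.
Taking the union of these: int(A) = {μ}.
cl(A) = ⋂ {C closed : A ⊆ C}. Closed sets containing A: {ι, κ, μ}, {ι, κ, μ, ν}, {ι, κ, λ, μ, ν}.
Intersecting these: cl(A) = {ι, κ, μ}.
∂A = cl(A) ∖ int(A) = {ι, κ, μ} ∖ {μ} = {ι, κ}.


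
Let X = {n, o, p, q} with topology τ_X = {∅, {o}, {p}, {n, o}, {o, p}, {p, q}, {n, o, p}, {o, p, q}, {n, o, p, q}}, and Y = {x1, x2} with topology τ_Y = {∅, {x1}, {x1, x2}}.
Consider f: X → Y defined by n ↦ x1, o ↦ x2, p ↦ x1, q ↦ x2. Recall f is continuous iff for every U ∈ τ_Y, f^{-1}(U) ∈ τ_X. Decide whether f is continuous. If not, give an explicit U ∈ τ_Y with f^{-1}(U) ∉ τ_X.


f is NOT continuous.

Compute f^{-1}(U) for each U ∈ τ_Y:
  U = ∅: f^{-1}(U) = ∅ ∈ τ_X ✓.
  U = {x1}: f^{-1}(U) = {n, p} ∉ τ_X ✗.
  U = {x1, x2}: f^{-1}(U) = {n, o, p, q} ∈ τ_X ✓.
Found U = {x1} with f^{-1}(U) = {n, p} not in τ_X. Therefore f is NOT continuous.


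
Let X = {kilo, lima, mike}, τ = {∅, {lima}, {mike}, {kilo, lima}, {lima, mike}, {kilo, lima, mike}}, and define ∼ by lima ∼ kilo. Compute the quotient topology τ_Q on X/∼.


X/∼ = {[kilo=lima], [mike]}; |τ_Q| = 4.

Equivalence classes: [kilo=lima], [mike].
Quotient map π: X → X/∼ sends kilo ↦ [kilo=lima], lima ↦ [kilo=lima], mike ↦ [mike].
For each subset V ⊆ X/∼, compute π^{-1}(V) ⊆ X and check whether π^{-1}(V) ∈ τ. V is open in τ_Q iff π^{-1}(V) ∈ τ.
  V = {}: π^{-1}(V) = ∅ ∈ τ ✓.
  V = {[kilo=lima]}: π^{-1}(V) = {kilo, lima} ∈ τ ✓.
  V = {[mike]}: π^{-1}(V) = {mike} ∈ τ ✓.
  V = {[kilo=lima], [mike]}: π^{-1}(V) = {kilo, lima, mike} ∈ τ ✓.
Open sets in the quotient: τ_Q = {{}, {[kilo=lima]}, {[mike]}, {[kilo=lima], [mike]}} (4 elements).


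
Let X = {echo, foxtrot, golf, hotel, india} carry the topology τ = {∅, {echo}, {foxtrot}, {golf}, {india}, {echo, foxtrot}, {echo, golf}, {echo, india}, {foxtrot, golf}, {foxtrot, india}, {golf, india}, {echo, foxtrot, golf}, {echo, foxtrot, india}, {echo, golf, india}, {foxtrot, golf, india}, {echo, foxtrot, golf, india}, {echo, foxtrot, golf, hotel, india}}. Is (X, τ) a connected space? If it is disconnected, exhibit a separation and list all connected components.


(X, τ) is connected.

Find clopen sets (U ∈ τ with X ∖ U ∈ τ):
  U = ∅, X ∖ U = {echo, foxtrot, golf, hotel, india} — both open, so U is clopen.
  U = {echo, foxtrot, golf, hotel, india}, X ∖ U = ∅ — both open, so U is clopen.
Only trivial clopens (∅ and X) exist, so (X, τ) is connected.
Compute connected components by grouping points that agree on all clopens:
  component: {echo, foxtrot, golf, hotel, india}


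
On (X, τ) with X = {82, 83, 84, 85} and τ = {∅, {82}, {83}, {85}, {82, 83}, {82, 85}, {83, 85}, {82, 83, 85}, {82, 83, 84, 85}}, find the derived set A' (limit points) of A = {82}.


A' = {84}

For each x ∈ X, list the open sets U ∈ τ with x ∈ U, then check whether U ∩ (A ∖ {x}) ≠ ∅ for every such U.
  x = 82: open {82} ∋ x has {82} ∩ (A ∖ {82}) = ∅, so x is NOT a limit point.
  x = 83: open {83} ∋ x has {83} ∩ (A ∖ {83}) = ∅, so x is NOT a limit point.
  x = 84: opens ∋ x are {82, 83, 84, 85}; each meets A ∖ {84}, so x IS a limit point.
  x = 85: open {85} ∋ x has {85} ∩ (A ∖ {85}) = ∅, so x is NOT a limit point.
Collecting: A' = {84}.


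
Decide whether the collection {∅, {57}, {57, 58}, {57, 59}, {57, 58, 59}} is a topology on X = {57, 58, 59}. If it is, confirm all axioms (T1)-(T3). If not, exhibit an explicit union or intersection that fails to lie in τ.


τ IS a topology on X.

Axiom (T1): ∅ ∈ τ? Yes; X ∈ τ? Yes.
Axiom (T2/T3): check pairwise unions and intersections of members of τ.
All pairwise intersections and unions checked — each lies in τ. Therefore τ satisfies (T1), (T2), (T3): it IS a topology on X.


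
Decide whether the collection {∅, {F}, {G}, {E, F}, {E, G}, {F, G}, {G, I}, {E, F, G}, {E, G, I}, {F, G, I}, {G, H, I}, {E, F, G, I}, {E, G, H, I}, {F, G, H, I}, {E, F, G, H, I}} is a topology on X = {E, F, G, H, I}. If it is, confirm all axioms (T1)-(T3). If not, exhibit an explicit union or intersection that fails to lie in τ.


τ is NOT a topology on X.

Axiom (T1): ∅ ∈ τ? Yes; X ∈ τ? Yes.
Axiom (T2/T3): check pairwise unions and intersections of members of τ.
Counterexample for (T3): {E, F} ∩ {E, G} = {E} ∉ τ. Therefore τ is NOT a topology.


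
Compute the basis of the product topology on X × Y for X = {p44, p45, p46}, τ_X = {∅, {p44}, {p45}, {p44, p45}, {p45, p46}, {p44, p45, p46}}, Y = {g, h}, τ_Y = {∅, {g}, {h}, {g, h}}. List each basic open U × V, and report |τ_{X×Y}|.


Basis B = {∅ × ∅, {p44} × {g}, {p44} × {h}, {p45} × {g}, {p45} × {h}, {p44} × {g, h}, {p44, p45} × {g}, {p44, p45} × {h}, {p45} × {g, h}, {p45, p46} × {g}, {p45, p46} × {h}, {p44, p45, p46} × {g}, {p44, p45, p46} × {h}, {p44, p45} × {g, h}, {p45, p46} × {g, h}, {p44, p45, p46} × {g, h}}; |τ_{X×Y}| = 36.

Enumerate products U × V with U ∈ τ_X, V ∈ τ_Y (deduplicated):
  ∅ × ∅ = {} (∅)
  {p44} × {g} = {(p44,g)}
  {p44} × {h} = {(p44,h)}
  {p45} × {g} = {(p45,g)}
  {p45} × {h} = {(p45,h)}
  {p44} × {g, h} = {(p44,g), (p44,h)}
  {p44, p45} × {g} = {(p44,g), (p45,g)}
  {p44, p45} × {h} = {(p44,h), (p45,h)}
  {p45} × {g, h} = {(p45,g), (p45,h)}
  {p45, p46} × {g} = {(p45,g), (p46,g)}
  {p45, p46} × {h} = {(p45,h), (p46,h)}
  {p44, p45, p46} × {g} = {(p44,g), (p45,g), (p46,g)}
  {p44, p45, p46} × {h} = {(p44,h), (p45,h), (p46,h)}
  {p44, p45} × {g, h} = {(p44,g), (p44,h), (p45,g), (p45,h)}
  {p45, p46} × {g, h} = {(p45,g), (p45,h), (p46,g), (p46,h)}
  {p44, p45, p46} × {g, h} = {(p44,g), (p44,h), (p45,g), (p45,h), (p46,g), (p46,h)}
These 16 distinct sets form the basis B.
Close under arbitrary unions to get τ_{X×Y}; counting gives |τ_{X×Y}| = 36.


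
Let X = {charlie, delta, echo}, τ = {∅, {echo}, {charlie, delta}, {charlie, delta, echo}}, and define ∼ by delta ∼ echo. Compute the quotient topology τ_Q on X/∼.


X/∼ = {[charlie], [delta=echo]}; |τ_Q| = 2.

Equivalence classes: [charlie], [delta=echo].
Quotient map π: X → X/∼ sends charlie ↦ [charlie], delta ↦ [delta=echo], echo ↦ [delta=echo].
For each subset V ⊆ X/∼, compute π^{-1}(V) ⊆ X and check whether π^{-1}(V) ∈ τ. V is open in τ_Q iff π^{-1}(V) ∈ τ.
  V = {}: π^{-1}(V) = ∅ ∈ τ ✓.
  V = {[charlie]}: π^{-1}(V) = {charlie} ∉ τ ✗.
  V = {[delta=echo]}: π^{-1}(V) = {delta, echo} ∉ τ ✗.
  V = {[charlie], [delta=echo]}: π^{-1}(V) = {charlie, delta, echo} ∈ τ ✓.
Open sets in the quotient: τ_Q = {{}, {[charlie], [delta=echo]}} (2 elements).


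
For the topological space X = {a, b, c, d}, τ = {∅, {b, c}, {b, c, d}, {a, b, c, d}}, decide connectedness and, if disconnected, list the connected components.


(X, τ) is connected.

Find clopen sets (U ∈ τ with X ∖ U ∈ τ):
  U = ∅, X ∖ U = {a, b, c, d} — both open, so U is clopen.
  U = {a, b, c, d}, X ∖ U = ∅ — both open, so U is clopen.
Only trivial clopens (∅ and X) exist, so (X, τ) is connected.
Compute connected components by grouping points that agree on all clopens:
  component: {a, b, c, d}


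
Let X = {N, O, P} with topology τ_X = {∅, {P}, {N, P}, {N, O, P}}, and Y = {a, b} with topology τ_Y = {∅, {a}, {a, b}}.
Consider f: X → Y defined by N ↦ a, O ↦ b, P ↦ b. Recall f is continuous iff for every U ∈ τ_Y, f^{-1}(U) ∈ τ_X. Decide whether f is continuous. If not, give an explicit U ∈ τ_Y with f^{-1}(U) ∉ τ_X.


f is NOT continuous.

Compute f^{-1}(U) for each U ∈ τ_Y:
  U = ∅: f^{-1}(U) = ∅ ∈ τ_X ✓.
  U = {a}: f^{-1}(U) = {N} ∉ τ_X ✗.
  U = {a, b}: f^{-1}(U) = {N, O, P} ∈ τ_X ✓.
Found U = {a} with f^{-1}(U) = {N} not in τ_X. Therefore f is NOT continuous.


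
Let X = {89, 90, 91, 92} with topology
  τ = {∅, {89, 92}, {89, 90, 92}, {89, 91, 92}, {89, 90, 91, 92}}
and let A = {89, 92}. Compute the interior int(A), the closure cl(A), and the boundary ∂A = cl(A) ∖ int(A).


int(A) = {89, 92}, cl(A) = {89, 90, 91, 92}, ∂A = {90, 91}.

Closed sets in (X, τ) are complements of opens:
  closed(X, τ) = {∅, {90}, {91}, {90, 91}, {89, 90, 91, 92}}.
int(A) = ⋃ {U ∈ τ : U ⊆ A}. Opens contained in A: ∅, {89, 92}.
Taking the union of these: int(A) = {89, 92}.
cl(A) = ⋂ {C closed : A ⊆ C}. Closed sets containing A: {89, 90, 91, 92}.
Intersecting these: cl(A) = {89, 90, 91, 92}.
∂A = cl(A) ∖ int(A) = {89, 90, 91, 92} ∖ {89, 92} = {90, 91}.


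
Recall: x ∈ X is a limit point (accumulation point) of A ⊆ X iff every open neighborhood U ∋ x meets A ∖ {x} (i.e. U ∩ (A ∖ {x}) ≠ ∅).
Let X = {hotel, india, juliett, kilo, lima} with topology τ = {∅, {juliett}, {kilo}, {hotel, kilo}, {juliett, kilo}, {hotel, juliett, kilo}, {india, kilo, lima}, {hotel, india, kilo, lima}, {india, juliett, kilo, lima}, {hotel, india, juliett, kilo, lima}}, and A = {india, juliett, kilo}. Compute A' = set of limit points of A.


A' = {hotel, india, lima}

For each x ∈ X, list the open sets U ∈ τ with x ∈ U, then check whether U ∩ (A ∖ {x}) ≠ ∅ for every such U.
  x = hotel: opens ∋ x are {hotel, kilo}, {hotel, juliett, kilo}, {hotel, india, kilo, lima}, {hotel, india, juliett, kilo, lima}; each meets A ∖ {hotel}, so x IS a limit point.
  x = india: opens ∋ x are {india, kilo, lima}, {hotel, india, kilo, lima}, {india, juliett, kilo, lima}, {hotel, india, juliett, kilo, lima}; each meets A ∖ {india}, so x IS a limit point.
  x = juliett: open {juliett} ∋ x has {juliett} ∩ (A ∖ {juliett}) = ∅, so x is NOT a limit point.
  x = kilo: open {kilo} ∋ x has {kilo} ∩ (A ∖ {kilo}) = ∅, so x is NOT a limit point.
  x = lima: opens ∋ x are {india, kilo, lima}, {hotel, india, kilo, lima}, {india, juliett, kilo, lima}, {hotel, india, juliett, kilo, lima}; each meets A ∖ {lima}, so x IS a limit point.
Collecting: A' = {hotel, india, lima}.


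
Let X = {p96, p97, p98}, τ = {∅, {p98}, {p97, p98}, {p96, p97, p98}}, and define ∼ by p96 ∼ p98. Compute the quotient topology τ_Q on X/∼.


X/∼ = {[p96=p98], [p97]}; |τ_Q| = 2.

Equivalence classes: [p96=p98], [p97].
Quotient map π: X → X/∼ sends p96 ↦ [p96=p98], p97 ↦ [p97], p98 ↦ [p96=p98].
For each subset V ⊆ X/∼, compute π^{-1}(V) ⊆ X and check whether π^{-1}(V) ∈ τ. V is open in τ_Q iff π^{-1}(V) ∈ τ.
  V = {}: π^{-1}(V) = ∅ ∈ τ ✓.
  V = {[p96=p98]}: π^{-1}(V) = {p96, p98} ∉ τ ✗.
  V = {[p97]}: π^{-1}(V) = {p97} ∉ τ ✗.
  V = {[p96=p98], [p97]}: π^{-1}(V) = {p96, p97, p98} ∈ τ ✓.
Open sets in the quotient: τ_Q = {{}, {[p96=p98], [p97]}} (2 elements).


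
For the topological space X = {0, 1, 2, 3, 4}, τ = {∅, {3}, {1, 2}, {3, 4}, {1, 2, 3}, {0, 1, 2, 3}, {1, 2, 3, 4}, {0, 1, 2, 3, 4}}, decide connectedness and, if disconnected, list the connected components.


(X, τ) is connected.

Find clopen sets (U ∈ τ with X ∖ U ∈ τ):
  U = ∅, X ∖ U = {0, 1, 2, 3, 4} — both open, so U is clopen.
  U = {0, 1, 2, 3, 4}, X ∖ U = ∅ — both open, so U is clopen.
Only trivial clopens (∅ and X) exist, so (X, τ) is connected.
Compute connected components by grouping points that agree on all clopens:
  component: {0, 1, 2, 3, 4}


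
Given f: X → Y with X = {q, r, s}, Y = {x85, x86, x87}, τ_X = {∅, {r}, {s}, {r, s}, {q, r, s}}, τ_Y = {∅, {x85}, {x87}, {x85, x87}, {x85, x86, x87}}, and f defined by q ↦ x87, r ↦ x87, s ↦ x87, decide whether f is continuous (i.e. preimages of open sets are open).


f IS continuous.

Compute f^{-1}(U) for each U ∈ τ_Y:
  U = ∅: f^{-1}(U) = ∅ ∈ τ_X ✓.
  U = {x85}: f^{-1}(U) = ∅ ∈ τ_X ✓.
  U = {x87}: f^{-1}(U) = {q, r, s} ∈ τ_X ✓.
  U = {x85, x87}: f^{-1}(U) = {q, r, s} ∈ τ_X ✓.
  U = {x85, x86, x87}: f^{-1}(U) = {q, r, s} ∈ τ_X ✓.
Every preimage lies in τ_X, so f IS continuous.


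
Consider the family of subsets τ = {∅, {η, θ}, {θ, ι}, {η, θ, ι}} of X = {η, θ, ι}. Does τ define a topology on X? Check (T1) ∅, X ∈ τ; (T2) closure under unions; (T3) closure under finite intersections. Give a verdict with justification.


τ is NOT a topology on X.

Axiom (T1): ∅ ∈ τ? Yes; X ∈ τ? Yes.
Axiom (T2/T3): check pairwise unions and intersections of members of τ.
Counterexample for (T3): {η, θ} ∩ {θ, ι} = {θ} ∉ τ. Therefore τ is NOT a topology.


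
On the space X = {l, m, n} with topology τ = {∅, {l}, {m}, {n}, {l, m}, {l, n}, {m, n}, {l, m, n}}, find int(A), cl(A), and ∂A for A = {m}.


int(A) = {m}, cl(A) = {m}, ∂A = ∅.

Closed sets in (X, τ) are complements of opens:
  closed(X, τ) = {∅, {l}, {m}, {n}, {l, m}, {l, n}, {m, n}, {l, m, n}}.
int(A) = ⋃ {U ∈ τ : U ⊆ A}. Opens contained in A: ∅, {m}.
Taking the union of these: int(A) = {m}.
cl(A) = ⋂ {C closed : A ⊆ C}. Closed sets containing A: {m}, {l, m}, {m, n}, {l, m, n}.
Intersecting these: cl(A) = {m}.
∂A = cl(A) ∖ int(A) = {m} ∖ {m} = ∅.


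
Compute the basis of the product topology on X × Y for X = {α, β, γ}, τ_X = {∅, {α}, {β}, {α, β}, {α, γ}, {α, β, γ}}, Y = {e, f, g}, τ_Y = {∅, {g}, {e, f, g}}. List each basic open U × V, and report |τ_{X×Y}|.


Basis B = {∅ × ∅, {α} × {g}, {β} × {g}, {α, β} × {g}, {α, γ} × {g}, {α} × {e, f, g}, {α, β, γ} × {g}, {β} × {e, f, g}, {α, β} × {e, f, g}, {α, γ} × {e, f, g}, {α, β, γ} × {e, f, g}}; |τ_{X×Y}| = 18.

Enumerate products U × V with U ∈ τ_X, V ∈ τ_Y (deduplicated):
  ∅ × ∅ = {} (∅)
  {α} × {g} = {(α,g)}
  {β} × {g} = {(β,g)}
  {α, β} × {g} = {(α,g), (β,g)}
  {α, γ} × {g} = {(α,g), (γ,g)}
  {α} × {e, f, g} = {(α,e), (α,f), (α,g)}
  {α, β, γ} × {g} = {(α,g), (β,g), (γ,g)}
  {β} × {e, f, g} = {(β,e), (β,f), (β,g)}
  {α, β} × {e, f, g} = {(α,e), (α,f), (α,g), (β,e), (β,f), (β,g)}
  {α, γ} × {e, f, g} = {(α,e), (α,f), (α,g), (γ,e), (γ,f), (γ,g)}
  {α, β, γ} × {e, f, g} = {(α,e), (α,f), (α,g), (β,e), (β,f), (β,g), (γ,e), (γ,f), (γ,g)}
These 11 distinct sets form the basis B.
Close under arbitrary unions to get τ_{X×Y}; counting gives |τ_{X×Y}| = 18.


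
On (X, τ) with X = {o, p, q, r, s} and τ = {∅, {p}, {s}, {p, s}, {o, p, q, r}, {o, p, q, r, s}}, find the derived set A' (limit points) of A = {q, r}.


A' = {o, q, r}

For each x ∈ X, list the open sets U ∈ τ with x ∈ U, then check whether U ∩ (A ∖ {x}) ≠ ∅ for every such U.
  x = o: opens ∋ x are {o, p, q, r}, {o, p, q, r, s}; each meets A ∖ {o}, so x IS a limit point.
  x = p: open {p} ∋ x has {p} ∩ (A ∖ {p}) = ∅, so x is NOT a limit point.
  x = q: opens ∋ x are {o, p, q, r}, {o, p, q, r, s}; each meets A ∖ {q}, so x IS a limit point.
  x = r: opens ∋ x are {o, p, q, r}, {o, p, q, r, s}; each meets A ∖ {r}, so x IS a limit point.
  x = s: open {s} ∋ x has {s} ∩ (A ∖ {s}) = ∅, so x is NOT a limit point.
Collecting: A' = {o, q, r}.


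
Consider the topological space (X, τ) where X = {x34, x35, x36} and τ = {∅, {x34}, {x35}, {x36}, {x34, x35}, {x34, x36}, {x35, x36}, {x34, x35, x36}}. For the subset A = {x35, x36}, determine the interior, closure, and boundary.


int(A) = {x35, x36}, cl(A) = {x35, x36}, ∂A = ∅.

Closed sets in (X, τ) are complements of opens:
  closed(X, τ) = {∅, {x34}, {x35}, {x36}, {x34, x35}, {x34, x36}, {x35, x36}, {x34, x35, x36}}.
int(A) = ⋃ {U ∈ τ : U ⊆ A}. Opens contained in A: ∅, {x35}, {x36}, {x35, x36}.
Taking the union of these: int(A) = {x35, x36}.
cl(A) = ⋂ {C closed : A ⊆ C}. Closed sets containing A: {x35, x36}, {x34, x35, x36}.
Intersecting these: cl(A) = {x35, x36}.
∂A = cl(A) ∖ int(A) = {x35, x36} ∖ {x35, x36} = ∅.


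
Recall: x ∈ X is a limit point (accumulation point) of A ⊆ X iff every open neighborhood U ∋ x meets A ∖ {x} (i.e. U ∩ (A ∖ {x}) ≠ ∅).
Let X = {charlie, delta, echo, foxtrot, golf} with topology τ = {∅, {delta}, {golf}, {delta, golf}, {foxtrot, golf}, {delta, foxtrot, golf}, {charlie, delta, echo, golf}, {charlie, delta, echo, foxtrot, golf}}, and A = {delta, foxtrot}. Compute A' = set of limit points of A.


A' = {charlie, echo}

For each x ∈ X, list the open sets U ∈ τ with x ∈ U, then check whether U ∩ (A ∖ {x}) ≠ ∅ for every such U.
  x = charlie: opens ∋ x are {charlie, delta, echo, golf}, {charlie, delta, echo, foxtrot, golf}; each meets A ∖ {charlie}, so x IS a limit point.
  x = delta: open {delta} ∋ x has {delta} ∩ (A ∖ {delta}) = ∅, so x is NOT a limit point.
  x = echo: opens ∋ x are {charlie, delta, echo, golf}, {charlie, delta, echo, foxtrot, golf}; each meets A ∖ {echo}, so x IS a limit point.
  x = foxtrot: open {foxtrot, golf} ∋ x has {foxtrot, golf} ∩ (A ∖ {foxtrot}) = ∅, so x is NOT a limit point.
  x = golf: open {golf} ∋ x has {golf} ∩ (A ∖ {golf}) = ∅, so x is NOT a limit point.
Collecting: A' = {charlie, echo}.


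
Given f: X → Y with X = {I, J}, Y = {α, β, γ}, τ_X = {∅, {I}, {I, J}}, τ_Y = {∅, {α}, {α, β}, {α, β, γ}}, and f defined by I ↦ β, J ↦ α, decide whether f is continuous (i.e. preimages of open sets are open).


f is NOT continuous.

Compute f^{-1}(U) for each U ∈ τ_Y:
  U = ∅: f^{-1}(U) = ∅ ∈ τ_X ✓.
  U = {α}: f^{-1}(U) = {J} ∉ τ_X ✗.
  U = {α, β}: f^{-1}(U) = {I, J} ∈ τ_X ✓.
  U = {α, β, γ}: f^{-1}(U) = {I, J} ∈ τ_X ✓.
Found U = {α} with f^{-1}(U) = {J} not in τ_X. Therefore f is NOT continuous.


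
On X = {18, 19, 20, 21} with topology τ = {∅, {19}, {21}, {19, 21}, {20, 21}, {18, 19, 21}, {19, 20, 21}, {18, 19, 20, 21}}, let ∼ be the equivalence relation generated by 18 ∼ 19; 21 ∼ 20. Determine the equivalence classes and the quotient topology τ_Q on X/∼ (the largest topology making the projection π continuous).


X/∼ = {[18=19], [20=21]}; |τ_Q| = 3.

Equivalence classes: [18=19], [20=21].
Quotient map π: X → X/∼ sends 18 ↦ [18=19], 19 ↦ [18=19], 20 ↦ [20=21], 21 ↦ [20=21].
For each subset V ⊆ X/∼, compute π^{-1}(V) ⊆ X and check whether π^{-1}(V) ∈ τ. V is open in τ_Q iff π^{-1}(V) ∈ τ.
  V = {}: π^{-1}(V) = ∅ ∈ τ ✓.
  V = {[18=19]}: π^{-1}(V) = {18, 19} ∉ τ ✗.
  V = {[20=21]}: π^{-1}(V) = {20, 21} ∈ τ ✓.
  V = {[18=19], [20=21]}: π^{-1}(V) = {18, 19, 20, 21} ∈ τ ✓.
Open sets in the quotient: τ_Q = {{}, {[20=21]}, {[18=19], [20=21]}} (3 elements).


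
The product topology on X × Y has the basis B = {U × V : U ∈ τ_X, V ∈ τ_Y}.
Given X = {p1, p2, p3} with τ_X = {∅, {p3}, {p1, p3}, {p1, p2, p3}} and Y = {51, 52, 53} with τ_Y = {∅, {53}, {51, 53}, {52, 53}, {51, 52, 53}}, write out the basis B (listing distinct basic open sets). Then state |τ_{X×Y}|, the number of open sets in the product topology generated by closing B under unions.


Basis B = {∅ × ∅, {p3} × {53}, {p1, p3} × {53}, {p3} × {51, 53}, {p3} × {52, 53}, {p1, p2, p3} × {53}, {p3} × {51, 52, 53}, {p1, p3} × {51, 53}, {p1, p3} × {52, 53}, {p1, p3} × {51, 52, 53}, {p1, p2, p3} × {51, 53}, {p1, p2, p3} × {52, 53}, {p1, p2, p3} × {51, 52, 53}}; |τ_{X×Y}| = 30.

Enumerate products U × V with U ∈ τ_X, V ∈ τ_Y (deduplicated):
  ∅ × ∅ = {} (∅)
  {p3} × {53} = {(p3,53)}
  {p1, p3} × {53} = {(p1,53), (p3,53)}
  {p3} × {51, 53} = {(p3,51), (p3,53)}
  {p3} × {52, 53} = {(p3,52), (p3,53)}
  {p1, p2, p3} × {53} = {(p1,53), (p2,53), (p3,53)}
  {p3} × {51, 52, 53} = {(p3,51), (p3,52), (p3,53)}
  {p1, p3} × {51, 53} = {(p1,51), (p1,53), (p3,51), (p3,53)}
  {p1, p3} × {52, 53} = {(p1,52), (p1,53), (p3,52), (p3,53)}
  {p1, p3} × {51, 52, 53} = {(p1,51), (p1,52), (p1,53), (p3,51), (p3,52), (p3,53)}
  {p1, p2, p3} × {51, 53} = {(p1,51), (p1,53), (p2,51), (p2,53), (p3,51), (p3,53)}
  {p1, p2, p3} × {52, 53} = {(p1,52), (p1,53), (p2,52), (p2,53), (p3,52), (p3,53)}
  {p1, p2, p3} × {51, 52, 53} = {(p1,51), (p1,52), (p1,53), (p2,51), (p2,52), (p2,53), (p3,51), (p3,52), (p3,53)}
These 13 distinct sets form the basis B.
Close under arbitrary unions to get τ_{X×Y}; counting gives |τ_{X×Y}| = 30.


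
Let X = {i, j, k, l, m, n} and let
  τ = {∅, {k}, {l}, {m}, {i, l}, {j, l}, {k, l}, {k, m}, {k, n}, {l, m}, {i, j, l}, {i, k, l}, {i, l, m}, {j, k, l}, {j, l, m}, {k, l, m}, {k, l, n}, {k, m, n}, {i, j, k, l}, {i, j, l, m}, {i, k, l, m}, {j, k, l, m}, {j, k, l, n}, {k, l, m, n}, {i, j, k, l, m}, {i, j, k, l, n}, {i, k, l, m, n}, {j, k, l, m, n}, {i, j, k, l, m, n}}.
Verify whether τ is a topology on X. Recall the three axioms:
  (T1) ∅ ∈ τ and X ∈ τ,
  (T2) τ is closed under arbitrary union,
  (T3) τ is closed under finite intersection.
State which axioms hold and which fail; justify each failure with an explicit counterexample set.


τ is NOT a topology on X.

Axiom (T1): ∅ ∈ τ? Yes; X ∈ τ? Yes.
Axiom (T2/T3): check pairwise unions and intersections of members of τ.
Counterexample for (T2): {i, l} ∪ {k, n} = {i, k, l, n} ∉ τ. Therefore τ is NOT a topology.
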